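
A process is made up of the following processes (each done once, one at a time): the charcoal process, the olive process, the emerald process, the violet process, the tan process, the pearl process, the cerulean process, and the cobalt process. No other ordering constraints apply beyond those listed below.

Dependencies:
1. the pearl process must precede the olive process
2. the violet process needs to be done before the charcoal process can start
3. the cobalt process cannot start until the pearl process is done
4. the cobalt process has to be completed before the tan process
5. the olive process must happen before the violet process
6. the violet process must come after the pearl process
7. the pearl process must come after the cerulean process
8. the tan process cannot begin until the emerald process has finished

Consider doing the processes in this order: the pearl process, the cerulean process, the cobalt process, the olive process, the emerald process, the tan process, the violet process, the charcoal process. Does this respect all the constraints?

The sequence places the pearl process ahead of the cerulean process.
But one of the constraints requires the cerulean process before the pearl process, so this ordering violates it.

No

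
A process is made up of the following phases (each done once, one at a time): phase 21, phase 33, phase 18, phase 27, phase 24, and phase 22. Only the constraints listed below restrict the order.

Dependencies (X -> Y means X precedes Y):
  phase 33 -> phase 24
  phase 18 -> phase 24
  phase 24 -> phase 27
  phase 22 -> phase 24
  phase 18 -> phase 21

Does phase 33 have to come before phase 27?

Chaining the stated constraints: phase 33 → phase 24 → phase 27.
So phase 33 must precede phase 27 in any valid ordering.

Yes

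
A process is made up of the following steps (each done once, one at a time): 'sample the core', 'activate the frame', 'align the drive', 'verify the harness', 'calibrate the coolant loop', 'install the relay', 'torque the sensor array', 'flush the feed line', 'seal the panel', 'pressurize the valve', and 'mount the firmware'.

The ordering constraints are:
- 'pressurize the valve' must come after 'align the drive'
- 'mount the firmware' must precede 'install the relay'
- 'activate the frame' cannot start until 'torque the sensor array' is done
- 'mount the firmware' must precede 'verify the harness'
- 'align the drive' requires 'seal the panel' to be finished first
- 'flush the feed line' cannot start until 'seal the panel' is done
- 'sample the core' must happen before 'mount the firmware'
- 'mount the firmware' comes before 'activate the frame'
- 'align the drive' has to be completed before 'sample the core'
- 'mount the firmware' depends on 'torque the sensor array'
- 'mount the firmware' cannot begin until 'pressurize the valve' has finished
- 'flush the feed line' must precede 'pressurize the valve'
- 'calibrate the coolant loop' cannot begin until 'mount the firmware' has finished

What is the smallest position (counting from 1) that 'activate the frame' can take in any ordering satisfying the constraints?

8

Every step that must precede 'activate the frame' has to come before it. Tracing all chains that end at 'activate the frame', those steps are: 'sample the core', 'align the drive', 'torque the sensor array', 'flush the feed line', 'seal the panel', 'pressurize the valve', 'mount the firmware' — 7 in total.
With 7 mandatory predecessors, the earliest 'activate the frame' can sit is position 7+1 = 8, and placing just those 7 first achieves it.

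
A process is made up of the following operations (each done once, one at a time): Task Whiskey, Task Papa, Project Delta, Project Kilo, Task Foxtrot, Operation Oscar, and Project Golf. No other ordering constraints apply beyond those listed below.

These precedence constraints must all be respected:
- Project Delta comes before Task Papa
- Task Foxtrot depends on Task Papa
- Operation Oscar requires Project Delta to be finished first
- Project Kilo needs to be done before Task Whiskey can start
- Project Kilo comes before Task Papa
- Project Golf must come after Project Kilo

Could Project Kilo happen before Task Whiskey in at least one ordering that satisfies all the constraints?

Every valid ordering already has Project Kilo before Task Whiskey (the constraints require it), so in particular at least one does.

Yes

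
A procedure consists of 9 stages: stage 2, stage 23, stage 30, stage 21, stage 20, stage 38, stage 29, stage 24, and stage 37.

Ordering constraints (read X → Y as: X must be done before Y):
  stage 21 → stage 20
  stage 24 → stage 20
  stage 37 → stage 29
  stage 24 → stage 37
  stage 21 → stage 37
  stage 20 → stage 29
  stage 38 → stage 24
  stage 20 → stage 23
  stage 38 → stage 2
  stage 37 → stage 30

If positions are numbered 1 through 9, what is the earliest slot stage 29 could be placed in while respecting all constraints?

Working backwards through the constraints from stage 29, its full set of required predecessors is stage 21, stage 20, stage 38, stage 24, stage 37 — 5 of them.
With 5 mandatory predecessors, the earliest stage 29 can sit is position 5+1 = 6, and placing just those 5 first achieves it.

6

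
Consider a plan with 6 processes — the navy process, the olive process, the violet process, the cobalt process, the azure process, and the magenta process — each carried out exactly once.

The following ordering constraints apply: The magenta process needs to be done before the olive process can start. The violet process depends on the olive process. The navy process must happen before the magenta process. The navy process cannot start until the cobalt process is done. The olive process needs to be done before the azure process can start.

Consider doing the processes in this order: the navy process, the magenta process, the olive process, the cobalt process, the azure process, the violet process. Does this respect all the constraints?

The sequence places the navy process ahead of the cobalt process.
That contradicts the constraint that the cobalt process must precede the navy process.

No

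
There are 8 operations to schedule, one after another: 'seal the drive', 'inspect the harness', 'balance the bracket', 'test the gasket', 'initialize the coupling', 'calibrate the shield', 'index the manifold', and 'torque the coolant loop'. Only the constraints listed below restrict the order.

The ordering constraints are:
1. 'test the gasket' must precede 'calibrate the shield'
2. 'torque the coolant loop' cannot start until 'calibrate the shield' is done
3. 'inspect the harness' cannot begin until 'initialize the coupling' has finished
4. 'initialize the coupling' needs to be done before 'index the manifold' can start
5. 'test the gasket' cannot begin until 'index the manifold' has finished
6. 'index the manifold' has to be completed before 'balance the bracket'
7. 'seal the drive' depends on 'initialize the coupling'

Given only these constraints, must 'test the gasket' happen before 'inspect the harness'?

'test the gasket' and 'inspect the harness' are not related by any chain of constraints.
There exist valid orderings with 'inspect the harness' before 'test the gasket', so 'test the gasket' is not required to come first.

No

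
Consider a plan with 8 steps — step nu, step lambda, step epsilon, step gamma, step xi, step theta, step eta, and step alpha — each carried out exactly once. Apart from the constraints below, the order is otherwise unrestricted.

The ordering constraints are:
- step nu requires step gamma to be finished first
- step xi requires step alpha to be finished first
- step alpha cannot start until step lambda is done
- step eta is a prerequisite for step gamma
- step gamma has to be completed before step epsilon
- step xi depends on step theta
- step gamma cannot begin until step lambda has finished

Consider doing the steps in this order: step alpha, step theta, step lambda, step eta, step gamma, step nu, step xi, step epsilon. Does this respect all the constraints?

No

The sequence places step alpha ahead of step lambda.
That contradicts the constraint that step lambda must precede step alpha.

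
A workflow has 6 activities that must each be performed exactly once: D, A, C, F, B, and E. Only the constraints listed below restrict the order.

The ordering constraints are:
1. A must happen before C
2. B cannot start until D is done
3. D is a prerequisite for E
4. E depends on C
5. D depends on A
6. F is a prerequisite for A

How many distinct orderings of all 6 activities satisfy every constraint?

5

Only F has no prerequisites, so it must go first.
Counting all ways to extend the partial order to a total order gives 5.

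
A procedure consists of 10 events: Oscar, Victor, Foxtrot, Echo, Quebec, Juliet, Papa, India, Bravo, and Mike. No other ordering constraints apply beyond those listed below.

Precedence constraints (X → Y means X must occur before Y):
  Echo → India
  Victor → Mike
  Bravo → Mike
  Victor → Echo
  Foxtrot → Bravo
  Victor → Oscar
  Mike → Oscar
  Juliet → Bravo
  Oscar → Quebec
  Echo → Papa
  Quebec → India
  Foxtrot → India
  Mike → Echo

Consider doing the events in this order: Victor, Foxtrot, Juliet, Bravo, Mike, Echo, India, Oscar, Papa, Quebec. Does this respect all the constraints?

No

The sequence places India ahead of Quebec.
Since Quebec is required before India, the ordering is invalid.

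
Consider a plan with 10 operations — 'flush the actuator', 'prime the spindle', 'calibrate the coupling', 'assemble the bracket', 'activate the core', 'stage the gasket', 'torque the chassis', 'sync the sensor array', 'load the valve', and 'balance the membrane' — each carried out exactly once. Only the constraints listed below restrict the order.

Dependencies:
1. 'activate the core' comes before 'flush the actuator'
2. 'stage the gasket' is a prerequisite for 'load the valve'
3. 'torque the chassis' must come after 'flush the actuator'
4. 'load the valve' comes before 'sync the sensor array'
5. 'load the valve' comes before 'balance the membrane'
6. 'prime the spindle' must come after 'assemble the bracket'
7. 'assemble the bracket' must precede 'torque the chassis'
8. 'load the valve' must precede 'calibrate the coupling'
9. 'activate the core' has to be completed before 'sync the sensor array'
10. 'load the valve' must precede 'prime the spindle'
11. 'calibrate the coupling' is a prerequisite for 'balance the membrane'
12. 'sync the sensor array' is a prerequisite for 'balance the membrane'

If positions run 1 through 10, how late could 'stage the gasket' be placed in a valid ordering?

The operations that are forced after 'stage the gasket', directly or by a chain of constraints, are 'prime the spindle', 'calibrate the coupling', 'sync the sensor array', 'load the valve', 'balance the membrane'. That's 5 operations.
So at least 5 operations follow 'stage the gasket', putting 'stage the gasket' no later than position 5. That position is achievable by scheduling everything else first.

5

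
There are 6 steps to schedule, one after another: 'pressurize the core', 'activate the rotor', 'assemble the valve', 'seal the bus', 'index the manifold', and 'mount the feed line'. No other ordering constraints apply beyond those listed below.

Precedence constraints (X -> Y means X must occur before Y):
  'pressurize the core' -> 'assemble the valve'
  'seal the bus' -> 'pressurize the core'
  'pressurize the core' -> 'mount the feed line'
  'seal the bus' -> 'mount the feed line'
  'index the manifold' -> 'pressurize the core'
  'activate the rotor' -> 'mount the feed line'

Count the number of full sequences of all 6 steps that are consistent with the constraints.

3 steps have no prerequisites ('activate the rotor', 'seal the bus', 'index the manifold'), so any of them could come first.
Systematically extending each partial ordering one step at a time and counting, there are 18 complete orderings.

18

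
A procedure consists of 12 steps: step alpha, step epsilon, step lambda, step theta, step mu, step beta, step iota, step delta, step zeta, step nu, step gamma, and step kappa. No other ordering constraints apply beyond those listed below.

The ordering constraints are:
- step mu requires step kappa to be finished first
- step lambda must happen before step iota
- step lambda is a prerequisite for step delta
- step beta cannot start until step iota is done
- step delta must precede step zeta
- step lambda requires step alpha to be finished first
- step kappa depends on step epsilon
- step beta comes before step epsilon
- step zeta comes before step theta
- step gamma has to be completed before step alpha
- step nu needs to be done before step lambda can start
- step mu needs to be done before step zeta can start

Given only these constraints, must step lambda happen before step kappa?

Chaining the stated constraints: step lambda → step iota → step beta → step epsilon → step kappa.
So step lambda must precede step kappa in any valid ordering.

Yes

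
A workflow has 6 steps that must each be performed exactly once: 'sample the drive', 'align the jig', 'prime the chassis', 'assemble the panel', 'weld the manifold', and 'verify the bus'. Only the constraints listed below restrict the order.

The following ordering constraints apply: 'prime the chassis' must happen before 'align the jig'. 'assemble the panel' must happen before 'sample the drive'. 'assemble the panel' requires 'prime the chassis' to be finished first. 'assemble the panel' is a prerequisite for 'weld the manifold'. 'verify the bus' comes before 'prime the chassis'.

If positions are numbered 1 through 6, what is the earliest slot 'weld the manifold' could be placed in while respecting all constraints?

4

Working backwards through the constraints from 'weld the manifold', its full set of required predecessors is 'prime the chassis', 'assemble the panel', 'verify the bus' — 3 of them.
So at minimum 3 steps come before 'weld the manifold', putting 'weld the manifold' no earlier than position 4. That position is achievable by scheduling exactly those predecessors first.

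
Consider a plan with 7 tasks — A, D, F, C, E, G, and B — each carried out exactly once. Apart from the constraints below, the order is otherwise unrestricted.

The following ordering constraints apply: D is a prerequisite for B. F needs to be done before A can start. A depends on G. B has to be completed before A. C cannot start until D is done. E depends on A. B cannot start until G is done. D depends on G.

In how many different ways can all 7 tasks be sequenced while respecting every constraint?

2 tasks have no prerequisites (F, G), so any of them could come first.
Systematically extending each partial ordering one task at a time and counting, there are 18 complete orderings.

18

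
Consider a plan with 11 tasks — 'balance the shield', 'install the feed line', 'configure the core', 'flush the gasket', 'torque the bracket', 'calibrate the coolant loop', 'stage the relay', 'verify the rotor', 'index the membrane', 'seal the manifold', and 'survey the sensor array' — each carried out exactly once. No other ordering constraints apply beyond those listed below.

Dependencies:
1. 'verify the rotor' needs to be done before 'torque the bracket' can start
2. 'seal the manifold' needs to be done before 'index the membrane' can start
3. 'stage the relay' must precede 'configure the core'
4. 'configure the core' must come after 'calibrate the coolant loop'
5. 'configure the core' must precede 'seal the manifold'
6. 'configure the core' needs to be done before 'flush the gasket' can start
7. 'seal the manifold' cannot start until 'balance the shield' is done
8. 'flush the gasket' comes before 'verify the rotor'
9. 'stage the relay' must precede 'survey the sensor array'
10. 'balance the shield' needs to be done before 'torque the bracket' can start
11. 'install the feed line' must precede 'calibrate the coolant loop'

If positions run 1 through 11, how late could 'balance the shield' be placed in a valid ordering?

The tasks that are forced after 'balance the shield', directly or by a chain of constraints, are 'torque the bracket', 'index the membrane', 'seal the manifold'. That's 3 tasks.
So at least 3 tasks follow 'balance the shield', putting 'balance the shield' no later than position 8. That position is achievable by scheduling everything else first.

8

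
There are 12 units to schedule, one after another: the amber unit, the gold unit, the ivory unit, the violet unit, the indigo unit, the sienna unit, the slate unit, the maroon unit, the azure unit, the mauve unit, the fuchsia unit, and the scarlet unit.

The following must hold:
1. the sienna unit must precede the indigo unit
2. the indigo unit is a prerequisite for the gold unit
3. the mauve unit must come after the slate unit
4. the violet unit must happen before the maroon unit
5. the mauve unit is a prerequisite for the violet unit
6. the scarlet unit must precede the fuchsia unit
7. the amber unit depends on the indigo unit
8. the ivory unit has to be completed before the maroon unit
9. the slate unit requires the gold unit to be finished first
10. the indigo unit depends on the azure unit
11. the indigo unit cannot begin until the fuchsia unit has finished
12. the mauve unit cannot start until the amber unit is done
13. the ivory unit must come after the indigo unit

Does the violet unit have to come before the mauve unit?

In fact the dependencies run the other way: the mauve unit → the violet unit.
So the violet unit does not have to come before the mauve unit — it cannot.

No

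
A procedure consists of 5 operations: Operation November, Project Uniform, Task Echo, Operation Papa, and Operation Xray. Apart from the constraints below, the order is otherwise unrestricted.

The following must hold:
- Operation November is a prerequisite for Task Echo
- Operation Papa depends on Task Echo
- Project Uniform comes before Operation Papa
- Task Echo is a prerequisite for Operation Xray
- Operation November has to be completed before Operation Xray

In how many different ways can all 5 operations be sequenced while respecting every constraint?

2 operations have no prerequisites (Operation November, Project Uniform), so any of them could come first.
Systematically extending each partial ordering one operation at a time and counting, there are 7 complete orderings.

7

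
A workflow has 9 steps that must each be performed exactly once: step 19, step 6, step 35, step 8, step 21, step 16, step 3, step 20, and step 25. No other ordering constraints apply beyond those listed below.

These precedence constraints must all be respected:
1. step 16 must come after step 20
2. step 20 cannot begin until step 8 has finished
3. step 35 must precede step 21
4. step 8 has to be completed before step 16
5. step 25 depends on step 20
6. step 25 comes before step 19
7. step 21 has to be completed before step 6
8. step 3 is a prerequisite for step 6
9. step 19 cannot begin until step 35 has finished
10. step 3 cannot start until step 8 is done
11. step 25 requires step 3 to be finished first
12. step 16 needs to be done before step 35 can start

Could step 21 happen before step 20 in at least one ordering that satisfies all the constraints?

No

Following step 20 → step 16 → step 35 → step 21, step 20 must precede step 21 in every valid ordering.
So no valid ordering can have step 21 before step 20.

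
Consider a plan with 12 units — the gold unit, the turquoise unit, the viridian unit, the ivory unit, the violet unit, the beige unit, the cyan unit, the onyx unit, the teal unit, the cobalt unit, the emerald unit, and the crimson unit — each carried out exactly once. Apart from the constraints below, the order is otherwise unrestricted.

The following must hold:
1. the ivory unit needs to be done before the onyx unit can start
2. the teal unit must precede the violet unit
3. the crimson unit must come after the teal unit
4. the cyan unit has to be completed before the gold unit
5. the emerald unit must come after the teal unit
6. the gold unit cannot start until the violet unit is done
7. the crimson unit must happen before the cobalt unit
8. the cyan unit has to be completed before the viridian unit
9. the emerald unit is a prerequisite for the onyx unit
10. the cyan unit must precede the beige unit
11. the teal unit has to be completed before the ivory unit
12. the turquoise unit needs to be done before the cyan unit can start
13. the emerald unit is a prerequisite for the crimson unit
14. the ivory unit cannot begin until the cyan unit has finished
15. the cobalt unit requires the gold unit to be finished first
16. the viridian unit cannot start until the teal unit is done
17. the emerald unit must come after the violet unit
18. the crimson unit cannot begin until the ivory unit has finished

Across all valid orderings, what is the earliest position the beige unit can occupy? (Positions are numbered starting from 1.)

3

Every unit that must precede the beige unit has to come before it. Tracing all chains that end at the beige unit, those units are: the turquoise unit, the cyan unit — 2 in total.
So at minimum 2 units come before the beige unit, putting the beige unit no earlier than position 3. That position is achievable by scheduling exactly those predecessors first.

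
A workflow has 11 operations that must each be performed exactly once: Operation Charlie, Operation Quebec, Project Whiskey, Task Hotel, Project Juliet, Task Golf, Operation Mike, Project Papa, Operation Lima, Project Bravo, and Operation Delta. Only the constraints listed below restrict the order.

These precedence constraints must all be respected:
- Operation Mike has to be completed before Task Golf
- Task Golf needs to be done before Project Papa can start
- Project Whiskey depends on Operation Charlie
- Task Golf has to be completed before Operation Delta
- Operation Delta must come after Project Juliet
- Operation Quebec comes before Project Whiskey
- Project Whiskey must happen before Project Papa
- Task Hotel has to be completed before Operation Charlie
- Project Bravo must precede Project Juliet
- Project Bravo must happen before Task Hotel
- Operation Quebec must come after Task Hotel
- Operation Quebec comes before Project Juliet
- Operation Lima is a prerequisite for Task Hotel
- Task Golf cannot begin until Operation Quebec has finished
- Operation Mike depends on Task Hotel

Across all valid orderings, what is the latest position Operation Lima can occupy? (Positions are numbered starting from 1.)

2

Following every chain forward from Operation Lima, the operations that must come later are Operation Charlie, Operation Quebec, Project Whiskey, Task Hotel, Project Juliet, Task Golf, Operation Mike, Project Papa, Operation Delta — 9 of them.
With 9 mandatory successors out of 11 operations total, the latest slot for Operation Lima is 11−9 = 2, and it's reachable by doing all non-successors before Operation Lima.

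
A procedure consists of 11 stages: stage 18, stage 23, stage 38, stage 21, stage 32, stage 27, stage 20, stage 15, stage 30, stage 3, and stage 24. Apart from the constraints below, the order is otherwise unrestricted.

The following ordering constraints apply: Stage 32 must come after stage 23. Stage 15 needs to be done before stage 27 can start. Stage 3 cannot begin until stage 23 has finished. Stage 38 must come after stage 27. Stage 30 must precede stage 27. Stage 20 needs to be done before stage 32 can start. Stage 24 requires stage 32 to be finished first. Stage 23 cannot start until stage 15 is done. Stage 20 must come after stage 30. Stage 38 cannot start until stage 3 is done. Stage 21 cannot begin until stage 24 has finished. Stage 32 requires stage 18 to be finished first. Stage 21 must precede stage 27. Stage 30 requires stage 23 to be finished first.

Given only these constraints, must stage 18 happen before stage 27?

There is a constraint chain stage 18 → stage 32 → stage 24 → stage 21 → stage 27.
Hence stage 18 necessarily comes before stage 27.

Yes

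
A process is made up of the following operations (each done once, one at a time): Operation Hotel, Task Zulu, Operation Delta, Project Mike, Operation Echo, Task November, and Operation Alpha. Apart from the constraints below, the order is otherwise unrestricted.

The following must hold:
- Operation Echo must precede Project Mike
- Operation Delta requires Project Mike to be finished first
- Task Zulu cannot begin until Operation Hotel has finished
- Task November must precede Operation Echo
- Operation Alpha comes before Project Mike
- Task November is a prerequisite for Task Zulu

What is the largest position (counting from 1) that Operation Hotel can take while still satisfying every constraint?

The only operation forced after Operation Hotel (directly or by a chain) is Task Zulu.
With 1 mandatory successor out of 7 operations total, the latest slot for Operation Hotel is 7−1 = 6, and it's reachable by doing all non-successors before Operation Hotel.

6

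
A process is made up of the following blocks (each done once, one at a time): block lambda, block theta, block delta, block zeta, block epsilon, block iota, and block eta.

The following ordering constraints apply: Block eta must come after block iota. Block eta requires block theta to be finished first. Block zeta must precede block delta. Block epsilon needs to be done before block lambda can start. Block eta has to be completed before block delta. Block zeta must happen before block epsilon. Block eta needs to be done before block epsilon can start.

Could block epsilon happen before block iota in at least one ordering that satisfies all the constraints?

Following block iota → block eta → block epsilon, block iota must precede block epsilon in every valid ordering.
Hence block epsilon can never be scheduled before block iota.

No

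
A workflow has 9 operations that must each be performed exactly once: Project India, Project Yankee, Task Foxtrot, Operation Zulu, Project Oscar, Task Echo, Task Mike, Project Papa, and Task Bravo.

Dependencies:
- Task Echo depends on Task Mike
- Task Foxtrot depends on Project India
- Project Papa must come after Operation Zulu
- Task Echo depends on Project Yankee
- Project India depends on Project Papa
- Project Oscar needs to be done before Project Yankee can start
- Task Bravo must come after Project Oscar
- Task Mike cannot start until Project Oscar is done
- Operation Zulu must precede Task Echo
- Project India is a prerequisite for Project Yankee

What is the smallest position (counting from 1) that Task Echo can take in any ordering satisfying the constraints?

7

The operations that are forced before Task Echo, directly or transitively, are Project India, Project Yankee, Operation Zulu, Project Oscar, Task Mike, Project Papa. That's 6 operations.
With 6 mandatory predecessors, the earliest Task Echo can sit is position 6+1 = 7, and placing just those 6 first achieves it.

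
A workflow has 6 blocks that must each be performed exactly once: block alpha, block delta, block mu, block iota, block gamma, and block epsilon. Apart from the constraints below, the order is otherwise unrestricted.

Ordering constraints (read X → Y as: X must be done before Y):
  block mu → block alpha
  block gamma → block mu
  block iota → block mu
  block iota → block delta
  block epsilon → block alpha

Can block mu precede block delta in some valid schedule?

No chain of constraints runs from block delta to block mu, so block delta is not required to come first.
So a valid ordering placing block mu earlier than block delta exists.

Yes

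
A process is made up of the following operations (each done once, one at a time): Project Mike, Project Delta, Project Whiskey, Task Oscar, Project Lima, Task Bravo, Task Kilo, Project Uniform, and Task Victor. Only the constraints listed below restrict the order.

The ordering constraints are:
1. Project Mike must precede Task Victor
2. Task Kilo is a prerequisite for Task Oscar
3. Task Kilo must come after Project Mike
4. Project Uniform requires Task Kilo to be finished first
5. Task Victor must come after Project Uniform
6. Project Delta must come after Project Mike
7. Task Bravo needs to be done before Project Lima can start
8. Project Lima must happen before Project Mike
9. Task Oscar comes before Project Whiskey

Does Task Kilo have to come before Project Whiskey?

Yes

Tracing the constraints gives a chain: Task Kilo → Task Oscar → Project Whiskey.
So Task Kilo must precede Project Whiskey in any valid ordering.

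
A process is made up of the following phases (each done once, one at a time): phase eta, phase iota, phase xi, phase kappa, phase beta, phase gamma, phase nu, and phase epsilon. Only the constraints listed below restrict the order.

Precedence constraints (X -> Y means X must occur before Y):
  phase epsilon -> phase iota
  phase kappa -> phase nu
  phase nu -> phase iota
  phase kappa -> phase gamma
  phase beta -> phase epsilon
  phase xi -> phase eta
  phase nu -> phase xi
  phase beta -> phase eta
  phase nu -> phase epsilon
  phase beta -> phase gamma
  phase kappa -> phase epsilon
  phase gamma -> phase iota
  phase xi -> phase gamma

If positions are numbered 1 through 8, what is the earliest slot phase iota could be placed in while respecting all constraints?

7

Working backwards through the constraints from phase iota, its full set of required predecessors is phase xi, phase kappa, phase beta, phase gamma, phase nu, phase epsilon — 6 of them.
With 6 mandatory predecessors, the earliest phase iota can sit is position 6+1 = 7, and placing just those 6 first achieves it.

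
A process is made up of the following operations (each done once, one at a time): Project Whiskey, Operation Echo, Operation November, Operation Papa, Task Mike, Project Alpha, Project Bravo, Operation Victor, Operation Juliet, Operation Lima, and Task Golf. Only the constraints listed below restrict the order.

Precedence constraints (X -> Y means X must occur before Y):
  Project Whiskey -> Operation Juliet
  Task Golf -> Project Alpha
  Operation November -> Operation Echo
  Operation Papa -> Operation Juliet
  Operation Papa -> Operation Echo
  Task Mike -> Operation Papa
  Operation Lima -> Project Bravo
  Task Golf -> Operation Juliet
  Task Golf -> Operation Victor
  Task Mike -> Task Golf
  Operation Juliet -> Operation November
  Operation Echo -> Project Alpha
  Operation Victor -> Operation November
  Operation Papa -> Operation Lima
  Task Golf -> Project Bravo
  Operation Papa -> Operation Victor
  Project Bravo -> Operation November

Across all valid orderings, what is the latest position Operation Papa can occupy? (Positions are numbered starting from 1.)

Following every chain forward from Operation Papa, the operations that must come later are Operation Echo, Operation November, Project Alpha, Project Bravo, Operation Victor, Operation Juliet, Operation Lima — 7 of them.
So at least 7 operations follow Operation Papa, putting Operation Papa no later than position 4. That position is achievable by scheduling everything else first.

4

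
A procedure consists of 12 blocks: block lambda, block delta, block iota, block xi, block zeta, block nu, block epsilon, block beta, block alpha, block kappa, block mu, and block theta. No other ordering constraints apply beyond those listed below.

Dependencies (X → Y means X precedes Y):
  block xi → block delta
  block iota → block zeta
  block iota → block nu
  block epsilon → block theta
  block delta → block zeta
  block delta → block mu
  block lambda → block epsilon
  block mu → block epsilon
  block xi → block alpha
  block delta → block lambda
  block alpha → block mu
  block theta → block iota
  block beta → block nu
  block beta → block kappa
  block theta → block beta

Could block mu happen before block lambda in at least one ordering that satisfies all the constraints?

Yes

Nothing in the constraints forces block lambda before block mu — there is no chain from block lambda to block mu.
So a valid ordering placing block mu earlier than block lambda exists.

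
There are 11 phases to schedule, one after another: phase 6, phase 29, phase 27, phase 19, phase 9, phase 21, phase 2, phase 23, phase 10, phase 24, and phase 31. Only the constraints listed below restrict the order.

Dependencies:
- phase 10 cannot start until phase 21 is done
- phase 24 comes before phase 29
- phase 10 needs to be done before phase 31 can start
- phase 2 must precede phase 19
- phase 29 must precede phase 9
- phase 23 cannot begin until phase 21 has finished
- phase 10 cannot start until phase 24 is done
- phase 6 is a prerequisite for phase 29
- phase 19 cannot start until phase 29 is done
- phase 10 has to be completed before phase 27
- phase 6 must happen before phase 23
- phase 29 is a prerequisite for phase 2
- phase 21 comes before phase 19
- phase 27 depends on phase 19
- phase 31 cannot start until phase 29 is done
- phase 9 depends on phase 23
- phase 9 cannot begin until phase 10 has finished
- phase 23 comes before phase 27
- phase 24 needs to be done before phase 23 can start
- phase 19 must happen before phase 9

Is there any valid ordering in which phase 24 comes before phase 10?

Yes

The constraints force phase 24 before phase 10, so yes — every valid ordering has phase 24 earlier.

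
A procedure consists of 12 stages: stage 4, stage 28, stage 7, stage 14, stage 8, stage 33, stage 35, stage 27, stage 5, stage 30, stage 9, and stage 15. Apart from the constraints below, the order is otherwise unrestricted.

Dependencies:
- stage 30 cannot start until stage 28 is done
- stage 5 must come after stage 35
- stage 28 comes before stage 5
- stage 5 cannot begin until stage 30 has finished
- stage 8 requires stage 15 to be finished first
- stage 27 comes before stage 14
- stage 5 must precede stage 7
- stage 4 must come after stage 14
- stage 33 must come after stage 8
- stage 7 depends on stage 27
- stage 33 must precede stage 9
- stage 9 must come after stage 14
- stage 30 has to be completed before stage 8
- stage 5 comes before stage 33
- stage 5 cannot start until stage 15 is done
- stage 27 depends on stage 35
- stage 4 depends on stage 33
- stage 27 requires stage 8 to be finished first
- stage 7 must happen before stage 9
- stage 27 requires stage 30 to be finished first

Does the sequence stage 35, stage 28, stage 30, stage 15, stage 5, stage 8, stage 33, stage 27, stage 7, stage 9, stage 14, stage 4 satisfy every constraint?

The sequence places stage 9 ahead of stage 14.
Since stage 14 is required before stage 9, the ordering is invalid.

No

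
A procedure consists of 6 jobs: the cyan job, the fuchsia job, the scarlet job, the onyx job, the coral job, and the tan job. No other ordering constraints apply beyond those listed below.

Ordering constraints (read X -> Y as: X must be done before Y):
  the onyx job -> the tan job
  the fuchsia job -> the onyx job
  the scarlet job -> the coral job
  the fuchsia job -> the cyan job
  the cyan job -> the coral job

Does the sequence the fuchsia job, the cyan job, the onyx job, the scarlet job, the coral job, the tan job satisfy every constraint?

Checking each listed constraint against this order: for instance, the onyx job is in position 3 and the tan job in position 6, so that constraint holds — and the remaining constraints check out the same way.

Yes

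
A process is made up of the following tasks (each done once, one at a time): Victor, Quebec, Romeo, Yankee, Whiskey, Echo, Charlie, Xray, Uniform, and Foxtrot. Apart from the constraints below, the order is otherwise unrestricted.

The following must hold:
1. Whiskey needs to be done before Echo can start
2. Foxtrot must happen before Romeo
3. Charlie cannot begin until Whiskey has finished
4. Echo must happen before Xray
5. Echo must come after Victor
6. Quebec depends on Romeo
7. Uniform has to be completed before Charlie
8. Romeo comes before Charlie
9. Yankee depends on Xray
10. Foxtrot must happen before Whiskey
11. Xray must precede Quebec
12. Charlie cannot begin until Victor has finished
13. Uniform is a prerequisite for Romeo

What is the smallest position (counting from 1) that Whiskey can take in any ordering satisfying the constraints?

The only task forced before Whiskey (directly or transitively) is Foxtrot.
With 1 mandatory predecessor, the earliest Whiskey can sit is position 1+1 = 2, and placing just that one first achieves it.

2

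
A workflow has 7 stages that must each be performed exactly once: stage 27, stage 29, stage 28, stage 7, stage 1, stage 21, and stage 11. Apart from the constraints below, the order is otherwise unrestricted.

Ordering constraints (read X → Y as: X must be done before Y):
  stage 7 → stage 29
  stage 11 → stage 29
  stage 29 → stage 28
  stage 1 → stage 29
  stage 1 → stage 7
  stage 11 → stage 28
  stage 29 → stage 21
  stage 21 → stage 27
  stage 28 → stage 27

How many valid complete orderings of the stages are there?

6

The stages with no prerequisites are stage 1, stage 11; any of them can be placed first.
Systematically extending each partial ordering one stage at a time and counting, there are 6 complete orderings.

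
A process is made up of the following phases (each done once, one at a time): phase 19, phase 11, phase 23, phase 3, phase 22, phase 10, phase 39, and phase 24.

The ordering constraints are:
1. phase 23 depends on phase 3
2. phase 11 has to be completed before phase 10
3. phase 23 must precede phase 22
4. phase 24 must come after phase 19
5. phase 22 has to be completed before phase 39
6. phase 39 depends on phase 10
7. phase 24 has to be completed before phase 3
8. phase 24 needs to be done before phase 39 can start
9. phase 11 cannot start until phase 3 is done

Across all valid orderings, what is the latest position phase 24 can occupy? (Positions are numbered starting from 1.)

2

Following every chain forward from phase 24, the phases that must come later are phase 11, phase 23, phase 3, phase 22, phase 10, phase 39 — 6 of them.
With 6 mandatory successors out of 8 phases total, the latest slot for phase 24 is 8−6 = 2, and it's reachable by doing all non-successors before phase 24.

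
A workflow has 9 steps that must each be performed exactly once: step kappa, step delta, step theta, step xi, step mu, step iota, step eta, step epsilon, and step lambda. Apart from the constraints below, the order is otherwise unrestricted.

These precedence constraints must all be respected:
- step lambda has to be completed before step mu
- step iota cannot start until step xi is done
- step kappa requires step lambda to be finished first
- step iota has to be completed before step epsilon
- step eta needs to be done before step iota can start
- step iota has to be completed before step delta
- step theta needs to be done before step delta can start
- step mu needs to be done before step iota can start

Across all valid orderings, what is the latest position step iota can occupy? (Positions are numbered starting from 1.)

7

The steps that are forced after step iota, directly or by a chain of constraints, are step delta, step epsilon. That's 2 steps.
So at least 2 steps follow step iota, putting step iota no later than position 7. That position is achievable by scheduling everything else first.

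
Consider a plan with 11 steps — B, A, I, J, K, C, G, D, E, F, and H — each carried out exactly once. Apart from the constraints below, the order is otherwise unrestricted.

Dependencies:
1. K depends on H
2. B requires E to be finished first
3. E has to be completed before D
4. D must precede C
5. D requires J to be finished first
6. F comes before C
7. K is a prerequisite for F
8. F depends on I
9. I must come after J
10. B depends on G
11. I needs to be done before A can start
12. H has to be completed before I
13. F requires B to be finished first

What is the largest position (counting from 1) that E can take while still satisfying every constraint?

7

Following every chain forward from E, the steps that must come later are B, C, D, F — 4 of them.
So at least 4 steps follow E, putting E no later than position 7. That position is achievable by scheduling everything else first.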